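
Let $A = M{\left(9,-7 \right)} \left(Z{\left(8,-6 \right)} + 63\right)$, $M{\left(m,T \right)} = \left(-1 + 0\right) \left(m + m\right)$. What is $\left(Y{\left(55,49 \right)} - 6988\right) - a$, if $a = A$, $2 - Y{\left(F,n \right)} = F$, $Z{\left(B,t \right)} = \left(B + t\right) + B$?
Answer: $-5727$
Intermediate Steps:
$Z{\left(B,t \right)} = t + 2 B$
$Y{\left(F,n \right)} = 2 - F$
$M{\left(m,T \right)} = - 2 m$
$A = -1314$ ($A = \left(-2\right) 9 \left(\left(-6 + 2 \cdot 8\right) + 63\right) = - 18 \left(\left(-6 + 16\right) + 63\right) = - 18 \left(10 + 63\right) = \left(-18\right) 73 = -1314$)
$a = -1314$
$\left(Y{\left(55,49 \right)} - 6988\right) - a = \left(\left(2 - 55\right) - 6988\right) - -1314 = \left(\left(2 - 55\right) - 6988\right) + 1314 = \left(-53 - 6988\right) + 1314 = -7041 + 1314 = -5727$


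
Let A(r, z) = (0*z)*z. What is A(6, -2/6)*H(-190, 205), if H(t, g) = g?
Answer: 0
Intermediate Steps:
A(r, z) = 0 (A(r, z) = 0*z = 0)
A(6, -2/6)*H(-190, 205) = 0*205 = 0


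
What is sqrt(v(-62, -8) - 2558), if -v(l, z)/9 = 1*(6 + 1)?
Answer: I*sqrt(2621) ≈ 51.196*I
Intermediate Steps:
v(l, z) = -63 (v(l, z) = -9*(6 + 1) = -9*7 = -63)
sqrt(v(-62, -8) - 2558) = sqrt(-63 - 2558) = sqrt(-2621) = I*sqrt(2621)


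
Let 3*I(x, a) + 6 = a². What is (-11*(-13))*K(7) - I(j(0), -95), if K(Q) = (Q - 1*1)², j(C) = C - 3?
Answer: 6425/3 ≈ 2141.7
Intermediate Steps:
j(C) = -3 + C
K(Q) = (-1 + Q)² (K(Q) = (Q - 1)² = (-1 + Q)²)
I(x, a) = -2 + a²/3
(-11*(-13))*K(7) - I(j(0), -95) = (-11*(-13))*(-1 + 7)² - (-2 + (⅓)*(-95)²) = 143*6² - (-2 + (⅓)*9025) = 143*36 - (-2 + 9025/3) = 5148 - 1*9019/3 = 5148 - 9019/3 = 6425/3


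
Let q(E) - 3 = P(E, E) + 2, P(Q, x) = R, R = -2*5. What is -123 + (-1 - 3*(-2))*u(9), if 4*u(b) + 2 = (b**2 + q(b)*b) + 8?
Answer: -141/2 ≈ -70.500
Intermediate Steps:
R = -10
P(Q, x) = -10
q(E) = -5 (q(E) = 3 + (-10 + 2) = 3 - 8 = -5)
u(b) = 3/2 - 5*b/4 + b**2/4 (u(b) = -1/2 + ((b**2 - 5*b) + 8)/4 = -1/2 + (8 + b**2 - 5*b)/4 = -1/2 + (2 - 5*b/4 + b**2/4) = 3/2 - 5*b/4 + b**2/4)
-123 + (-1 - 3*(-2))*u(9) = -123 + (-1 - 3*(-2))*(3/2 - 5/4*9 + (1/4)*9**2) = -123 + (-1 + 6)*(3/2 - 45/4 + (1/4)*81) = -123 + 5*(3/2 - 45/4 + 81/4) = -123 + 5*(21/2) = -123 + 105/2 = -141/2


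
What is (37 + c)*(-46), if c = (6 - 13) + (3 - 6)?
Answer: -1242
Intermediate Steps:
c = -10 (c = -7 - 3 = -10)
(37 + c)*(-46) = (37 - 10)*(-46) = 27*(-46) = -1242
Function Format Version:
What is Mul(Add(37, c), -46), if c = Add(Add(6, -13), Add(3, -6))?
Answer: -1242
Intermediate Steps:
c = -10 (c = Add(-7, -3) = -10)
Mul(Add(37, c), -46) = Mul(Add(37, -10), -46) = Mul(27, -46) = -1242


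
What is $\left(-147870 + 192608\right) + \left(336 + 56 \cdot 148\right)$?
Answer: $53362$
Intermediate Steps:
$\left(-147870 + 192608\right) + \left(336 + 56 \cdot 148\right) = 44738 + \left(336 + 8288\right) = 44738 + 8624 = 53362$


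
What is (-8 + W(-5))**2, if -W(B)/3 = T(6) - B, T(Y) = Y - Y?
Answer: 529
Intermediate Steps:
T(Y) = 0
W(B) = 3*B (W(B) = -3*(0 - B) = -(-3)*B = 3*B)
(-8 + W(-5))**2 = (-8 + 3*(-5))**2 = (-8 - 15)**2 = (-23)**2 = 529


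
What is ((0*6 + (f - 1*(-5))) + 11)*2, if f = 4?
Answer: 40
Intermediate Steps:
((0*6 + (f - 1*(-5))) + 11)*2 = ((0*6 + (4 - 1*(-5))) + 11)*2 = ((0 + (4 + 5)) + 11)*2 = ((0 + 9) + 11)*2 = (9 + 11)*2 = 20*2 = 40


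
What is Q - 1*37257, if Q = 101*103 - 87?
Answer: -26941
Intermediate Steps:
Q = 10316 (Q = 10403 - 87 = 10316)
Q - 1*37257 = 10316 - 1*37257 = 10316 - 37257 = -26941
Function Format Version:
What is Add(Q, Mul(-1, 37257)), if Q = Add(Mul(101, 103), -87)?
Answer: -26941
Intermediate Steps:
Q = 10316 (Q = Add(10403, -87) = 10316)
Add(Q, Mul(-1, 37257)) = Add(10316, Mul(-1, 37257)) = Add(10316, -37257) = -26941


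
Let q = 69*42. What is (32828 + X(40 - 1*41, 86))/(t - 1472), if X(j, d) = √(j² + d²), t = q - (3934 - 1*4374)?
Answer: 16414/933 + √7397/1866 ≈ 17.639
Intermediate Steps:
q = 2898
t = 3338 (t = 2898 - (3934 - 1*4374) = 2898 - (3934 - 4374) = 2898 - 1*(-440) = 2898 + 440 = 3338)
X(j, d) = √(d² + j²)
(32828 + X(40 - 1*41, 86))/(t - 1472) = (32828 + √(86² + (40 - 1*41)²))/(3338 - 1472) = (32828 + √(7396 + (40 - 41)²))/1866 = (32828 + √(7396 + (-1)²))*(1/1866) = (32828 + √(7396 + 1))*(1/1866) = (32828 + √7397)*(1/1866) = 16414/933 + √7397/1866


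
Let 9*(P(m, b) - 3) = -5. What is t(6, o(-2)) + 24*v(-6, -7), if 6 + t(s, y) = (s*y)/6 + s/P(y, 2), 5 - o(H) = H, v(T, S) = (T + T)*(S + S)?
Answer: 44390/11 ≈ 4035.5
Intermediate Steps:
v(T, S) = 4*S*T (v(T, S) = (2*T)*(2*S) = 4*S*T)
o(H) = 5 - H
P(m, b) = 22/9 (P(m, b) = 3 + (1/9)*(-5) = 3 - 5/9 = 22/9)
t(s, y) = -6 + 9*s/22 + s*y/6 (t(s, y) = -6 + ((s*y)/6 + s/(22/9)) = -6 + ((s*y)*(1/6) + s*(9/22)) = -6 + (s*y/6 + 9*s/22) = -6 + (9*s/22 + s*y/6) = -6 + 9*s/22 + s*y/6)
t(6, o(-2)) + 24*v(-6, -7) = (-6 + (9/22)*6 + (1/6)*6*(5 - 1*(-2))) + 24*(4*(-7)*(-6)) = (-6 + 27/11 + (1/6)*6*(5 + 2)) + 24*168 = (-6 + 27/11 + (1/6)*6*7) + 4032 = (-6 + 27/11 + 7) + 4032 = 38/11 + 4032 = 44390/11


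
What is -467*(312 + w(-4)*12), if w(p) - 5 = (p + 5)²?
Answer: -179328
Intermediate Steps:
w(p) = 5 + (5 + p)² (w(p) = 5 + (p + 5)² = 5 + (5 + p)²)
-467*(312 + w(-4)*12) = -467*(312 + (5 + (5 - 4)²)*12) = -467*(312 + (5 + 1²)*12) = -467*(312 + (5 + 1)*12) = -467*(312 + 6*12) = -467*(312 + 72) = -467*384 = -179328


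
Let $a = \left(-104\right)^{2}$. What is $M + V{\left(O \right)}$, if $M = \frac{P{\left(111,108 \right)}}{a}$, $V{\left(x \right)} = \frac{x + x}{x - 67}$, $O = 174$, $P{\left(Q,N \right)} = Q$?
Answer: $\frac{3775845}{1157312} \approx 3.2626$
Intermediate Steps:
$a = 10816$
$V{\left(x \right)} = \frac{2 x}{-67 + x}$
$M = \frac{111}{10816} \approx 0.010263$
$M + V{\left(O \right)} = \frac{111}{10816} + 2 \cdot 174 \frac{1}{-67 + 174} = \frac{111}{10816} + 2 \cdot 174 \cdot \frac{1}{107} = \frac{111}{10816} + \frac{348}{107} = \frac{3775845}{1157312}$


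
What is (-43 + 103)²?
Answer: 3600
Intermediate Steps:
(-43 + 103)² = 60² = 3600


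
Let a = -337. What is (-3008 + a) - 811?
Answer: -4156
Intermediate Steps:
(-3008 + a) - 811 = (-3008 - 337) - 811 = -3345 - 811 = -4156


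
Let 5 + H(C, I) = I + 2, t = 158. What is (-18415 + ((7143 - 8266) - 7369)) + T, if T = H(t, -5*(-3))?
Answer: -26895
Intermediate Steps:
H(C, I) = -3 + I (H(C, I) = -5 + (I + 2) = -5 + (2 + I) = -3 + I)
T = 12 (T = -3 - 5*(-3) = -3 + 15 = 12)
(-18415 + ((7143 - 8266) - 7369)) + T = (-18415 + ((7143 - 8266) - 7369)) + 12 = (-18415 + (-1123 - 7369)) + 12 = (-18415 - 8492) + 12 = -26907 + 12 = -26895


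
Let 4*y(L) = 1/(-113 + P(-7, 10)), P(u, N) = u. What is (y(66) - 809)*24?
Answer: -388321/20 ≈ -19416.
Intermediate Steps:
y(L) = -1/480 (y(L) = 1/(4*(-113 - 7)) = (1/4)/(-120) = (1/4)*(-1/120) = -1/480)
(y(66) - 809)*24 = (-1/480 - 809)*24 = -388321/480*24 = -388321/20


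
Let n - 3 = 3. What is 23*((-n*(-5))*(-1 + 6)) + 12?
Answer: 3462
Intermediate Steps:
n = 6 (n = 3 + 3 = 6)
23*((-n*(-5))*(-1 + 6)) + 12 = 23*((-1*6*(-5))*(-1 + 6)) + 12 = 23*(-6*(-5)*5) + 12 = 23*(30*5) + 12 = 23*150 + 12 = 3450 + 12 = 3462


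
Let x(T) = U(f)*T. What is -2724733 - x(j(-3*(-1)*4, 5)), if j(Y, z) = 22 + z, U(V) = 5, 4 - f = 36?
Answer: -2724868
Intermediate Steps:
f = -32 (f = 4 - 1*36 = 4 - 36 = -32)
x(T) = 5*T
-2724733 - x(j(-3*(-1)*4, 5)) = -2724733 - 5*(22 + 5) = -2724733 - 5*27 = -2724733 - 1*135 = -2724733 - 135 = -2724868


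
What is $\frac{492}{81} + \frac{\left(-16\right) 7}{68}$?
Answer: $\frac{2032}{459} \approx 4.427$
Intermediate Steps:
$\frac{492}{81} + \frac{\left(-16\right) 7}{68} = 492 \cdot \frac{1}{81} - \frac{28}{17} = \frac{164}{27} - \frac{28}{17} = \frac{2032}{459}$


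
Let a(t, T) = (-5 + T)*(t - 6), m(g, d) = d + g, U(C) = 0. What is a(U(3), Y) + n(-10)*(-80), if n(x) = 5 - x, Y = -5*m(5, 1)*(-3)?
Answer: -1710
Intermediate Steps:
Y = 90 (Y = -5*(1 + 5)*(-3) = -5*6*(-3) = -30*(-3) = 90)
a(t, T) = (-6 + t)*(-5 + T) (a(t, T) = (-5 + T)*(-6 + t) = (-6 + t)*(-5 + T))
a(U(3), Y) + n(-10)*(-80) = (30 - 6*90 - 5*0 + 90*0) + (5 - 1*(-10))*(-80) = (30 - 540 + 0 + 0) + (5 + 10)*(-80) = -510 + 15*(-80) = -510 - 1200 = -1710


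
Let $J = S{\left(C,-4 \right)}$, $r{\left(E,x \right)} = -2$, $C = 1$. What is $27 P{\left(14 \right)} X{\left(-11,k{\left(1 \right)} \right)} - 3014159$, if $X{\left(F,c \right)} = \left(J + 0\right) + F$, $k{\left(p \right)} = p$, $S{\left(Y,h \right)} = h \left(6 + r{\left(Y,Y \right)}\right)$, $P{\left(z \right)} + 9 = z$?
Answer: $-3017804$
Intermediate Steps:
$P{\left(z \right)} = -9 + z$
$S{\left(Y,h \right)} = 4 h$ ($S{\left(Y,h \right)} = h \left(6 - 2\right) = h 4 = 4 h$)
$J = -16$ ($J = 4 \left(-4\right) = -16$)
$X{\left(F,c \right)} = -16 + F$ ($X{\left(F,c \right)} = \left(-16 + 0\right) + F = -16 + F$)
$27 P{\left(14 \right)} X{\left(-11,k{\left(1 \right)} \right)} - 3014159 = 27 \left(-9 + 14\right) \left(-16 - 11\right) - 3014159 = 27 \cdot 5 \left(-27\right) - 3014159 = 135 \left(-27\right) - 3014159 = -3645 - 3014159 = -3017804$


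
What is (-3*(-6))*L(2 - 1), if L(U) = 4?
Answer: 72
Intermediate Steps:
(-3*(-6))*L(2 - 1) = -3*(-6)*4 = 18*4 = 72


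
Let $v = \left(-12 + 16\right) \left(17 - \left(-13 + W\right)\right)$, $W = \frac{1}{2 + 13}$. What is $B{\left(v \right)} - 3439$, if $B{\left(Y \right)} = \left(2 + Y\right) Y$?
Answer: $\frac{2505721}{225} \approx 11137.0$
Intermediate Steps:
$W = \frac{1}{15} \approx 0.066667$
$v = \frac{1796}{15}$ ($v = \left(-12 + 16\right) \left(17 + \left(13 - \frac{1}{15}\right)\right) = 4 \left(17 + \left(13 - \frac{1}{15}\right)\right) = 4 \left(17 + \frac{194}{15}\right) = 4 \cdot \frac{449}{15} = \frac{1796}{15} \approx 119.73$)
$B{\left(Y \right)} = Y \left(2 + Y\right)$
$B{\left(v \right)} - 3439 = \frac{1796 \left(2 + \frac{1796}{15}\right)}{15} - 3439 = \frac{1796}{15} \cdot \frac{1826}{15} - 3439 = \frac{3279496}{225} - 3439 = \frac{2505721}{225}$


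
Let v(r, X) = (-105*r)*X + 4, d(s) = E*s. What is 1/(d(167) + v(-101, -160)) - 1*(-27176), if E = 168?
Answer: 45349678239/1668740 ≈ 27176.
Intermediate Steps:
d(s) = 168*s
v(r, X) = 4 - 105*X*r (v(r, X) = -105*X*r + 4 = 4 - 105*X*r)
1/(d(167) + v(-101, -160)) - 1*(-27176) = 1/(168*167 + (4 - 105*(-160)*(-101))) - 1*(-27176) = 1/(28056 + (4 - 1696800)) + 27176 = 1/(28056 - 1696796) + 27176 = 1/(-1668740) + 27176 = -1/1668740 + 27176 = 45349678239/1668740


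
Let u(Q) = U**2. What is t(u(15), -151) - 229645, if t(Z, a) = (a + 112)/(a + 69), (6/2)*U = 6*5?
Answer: -18830851/82 ≈ -2.2964e+5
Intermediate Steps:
U = 10 (U = (6*5)/3 = (1/3)*30 = 10)
u(Q) = 100 (u(Q) = 10**2 = 100)
t(Z, a) = (112 + a)/(69 + a)
t(u(15), -151) - 229645 = (112 - 151)/(69 - 151) - 229645 = -39/(-82) - 229645 = -1/82*(-39) - 229645 = 39/82 - 229645 = -18830851/82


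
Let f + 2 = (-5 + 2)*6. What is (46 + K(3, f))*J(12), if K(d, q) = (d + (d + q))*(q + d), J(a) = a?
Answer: 3408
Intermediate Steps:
f = -20 (f = -2 + (-5 + 2)*6 = -2 - 3*6 = -2 - 18 = -20)
K(d, q) = (d + q)*(q + 2*d) (K(d, q) = (q + 2*d)*(d + q) = (d + q)*(q + 2*d))
(46 + K(3, f))*J(12) = (46 + ((-20)**2 + 2*3**2 + 3*3*(-20)))*12 = (46 + (400 + 2*9 - 180))*12 = (46 + (400 + 18 - 180))*12 = (46 + 238)*12 = 284*12 = 3408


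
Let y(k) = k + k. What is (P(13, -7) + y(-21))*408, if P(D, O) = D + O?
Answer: -14688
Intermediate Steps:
y(k) = 2*k
(P(13, -7) + y(-21))*408 = ((13 - 7) + 2*(-21))*408 = (6 - 42)*408 = -36*408 = -14688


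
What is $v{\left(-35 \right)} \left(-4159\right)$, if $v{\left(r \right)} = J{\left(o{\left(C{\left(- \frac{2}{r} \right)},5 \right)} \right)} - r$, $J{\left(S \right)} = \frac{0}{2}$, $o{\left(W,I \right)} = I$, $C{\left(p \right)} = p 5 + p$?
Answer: $-145565$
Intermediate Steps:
$C{\left(p \right)} = 6 p$ ($C{\left(p \right)} = 5 p + p = 6 p$)
$J{\left(S \right)} = 0$ ($J{\left(S \right)} = 0 \cdot \frac{1}{2} = 0$)
$v{\left(r \right)} = - r$ ($v{\left(r \right)} = 0 - r = - r$)
$v{\left(-35 \right)} \left(-4159\right) = \left(-1\right) \left(-35\right) \left(-4159\right) = 35 \left(-4159\right) = -145565$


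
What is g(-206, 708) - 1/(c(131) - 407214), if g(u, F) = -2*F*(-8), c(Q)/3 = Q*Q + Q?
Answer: 4025268865/355338 ≈ 11328.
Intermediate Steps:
c(Q) = 3*Q + 3*Q**2 (c(Q) = 3*(Q*Q + Q) = 3*(Q**2 + Q) = 3*(Q + Q**2) = 3*Q + 3*Q**2)
g(u, F) = 16*F
g(-206, 708) - 1/(c(131) - 407214) = 16*708 - 1/(3*131*(1 + 131) - 407214) = 11328 - 1/(3*131*132 - 407214) = 11328 - 1/(51876 - 407214) = 11328 - 1/(-355338) = 11328 - 1*(-1/355338) = 11328 + 1/355338 = 4025268865/355338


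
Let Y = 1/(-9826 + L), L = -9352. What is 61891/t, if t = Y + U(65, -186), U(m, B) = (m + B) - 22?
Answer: -1186945598/2742455 ≈ -432.80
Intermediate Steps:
U(m, B) = -22 + B + m (U(m, B) = (B + m) - 22 = -22 + B + m)
Y = -1/19178 (Y = 1/(-9826 - 9352) = 1/(-19178) = -1/19178 ≈ -5.2143e-5)
t = -2742455/19178 (t = -1/19178 + (-22 - 186 + 65) = -1/19178 - 143 = -2742455/19178 ≈ -143.00)
61891/t = 61891/(-2742455/19178) = 61891*(-19178/2742455) = -1186945598/2742455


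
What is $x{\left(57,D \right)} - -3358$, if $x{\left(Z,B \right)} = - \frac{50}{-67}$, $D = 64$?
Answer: $\frac{225036}{67} \approx 3358.7$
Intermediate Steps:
$x{\left(Z,B \right)} = \frac{50}{67}$ ($x{\left(Z,B \right)} = \left(-50\right) \left(- \frac{1}{67}\right) = \frac{50}{67}$)
$x{\left(57,D \right)} - -3358 = \frac{50}{67} - -3358 = \frac{50}{67} + 3358 = \frac{225036}{67}$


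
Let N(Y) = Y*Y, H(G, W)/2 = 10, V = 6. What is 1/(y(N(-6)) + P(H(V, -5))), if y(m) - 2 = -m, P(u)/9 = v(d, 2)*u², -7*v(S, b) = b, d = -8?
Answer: -7/7438 ≈ -0.00094111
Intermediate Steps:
H(G, W) = 20 (H(G, W) = 2*10 = 20)
v(S, b) = -b/7
N(Y) = Y²
P(u) = -18*u²/7 (P(u) = 9*((-⅐*2)*u²) = 9*(-2*u²/7) = -18*u²/7)
y(m) = 2 - m
1/(y(N(-6)) + P(H(V, -5))) = 1/((2 - 1*(-6)²) - 18/7*20²) = 1/((2 - 1*36) - 18/7*400) = 1/((2 - 36) - 7200/7) = 1/(-34 - 7200/7) = 1/(-7438/7) = -7/7438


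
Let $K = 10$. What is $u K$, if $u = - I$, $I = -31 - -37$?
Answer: $-60$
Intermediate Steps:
$I = 6$ ($I = -31 + 37 = 6$)
$u = -6$ ($u = \left(-1\right) 6 = -6$)
$u K = \left(-6\right) 10 = -60$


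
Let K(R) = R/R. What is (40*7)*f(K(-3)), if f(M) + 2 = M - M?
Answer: -560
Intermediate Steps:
K(R) = 1
f(M) = -2 (f(M) = -2 + (M - M) = -2 + 0 = -2)
(40*7)*f(K(-3)) = (40*7)*(-2) = 280*(-2) = -560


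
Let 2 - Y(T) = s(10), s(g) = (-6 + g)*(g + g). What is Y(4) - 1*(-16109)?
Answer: 16031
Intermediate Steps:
s(g) = 2*g*(-6 + g) (s(g) = (-6 + g)*(2*g) = 2*g*(-6 + g))
Y(T) = -78 (Y(T) = 2 - 2*10*(-6 + 10) = 2 - 2*10*4 = 2 - 1*80 = 2 - 80 = -78)
Y(4) - 1*(-16109) = -78 - 1*(-16109) = -78 + 16109 = 16031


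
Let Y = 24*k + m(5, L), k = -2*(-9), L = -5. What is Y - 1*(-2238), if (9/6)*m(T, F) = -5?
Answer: 8000/3 ≈ 2666.7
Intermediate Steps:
m(T, F) = -10/3 (m(T, F) = (⅔)*(-5) = -10/3)
k = 18
Y = 1286/3 (Y = 24*18 - 10/3 = 432 - 10/3 = 1286/3 ≈ 428.67)
Y - 1*(-2238) = 1286/3 - 1*(-2238) = 1286/3 + 2238 = 8000/3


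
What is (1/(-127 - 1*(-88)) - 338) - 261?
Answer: -23362/39 ≈ -599.03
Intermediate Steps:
(1/(-127 - 1*(-88)) - 338) - 261 = (1/(-127 + 88) - 338) - 261 = (1/(-39) - 338) - 261 = (-1/39 - 338) - 261 = -13183/39 - 261 = -23362/39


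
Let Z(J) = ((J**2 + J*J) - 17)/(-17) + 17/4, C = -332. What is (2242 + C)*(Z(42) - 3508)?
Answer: -240945545/34 ≈ -7.0866e+6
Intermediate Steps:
Z(J) = 21/4 - 2*J**2/17 (Z(J) = ((J**2 + J**2) - 17)*(-1/17) + 17*(1/4) = (2*J**2 - 17)*(-1/17) + 17/4 = (-17 + 2*J**2)*(-1/17) + 17/4 = (1 - 2*J**2/17) + 17/4 = 21/4 - 2*J**2/17)
(2242 + C)*(Z(42) - 3508) = (2242 - 332)*((21/4 - 2/17*42**2) - 3508) = 1910*((21/4 - 2/17*1764) - 3508) = 1910*((21/4 - 3528/17) - 3508) = 1910*(-13755/68 - 3508) = 1910*(-252299/68) = -240945545/34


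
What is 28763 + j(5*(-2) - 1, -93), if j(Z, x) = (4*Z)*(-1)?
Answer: 28807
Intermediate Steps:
j(Z, x) = -4*Z
28763 + j(5*(-2) - 1, -93) = 28763 - 4*(5*(-2) - 1) = 28763 - 4*(-10 - 1) = 28763 - 4*(-11) = 28763 + 44 = 28807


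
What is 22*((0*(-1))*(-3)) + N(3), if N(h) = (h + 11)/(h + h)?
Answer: 7/3 ≈ 2.3333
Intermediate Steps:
N(h) = (11 + h)/(2*h) (N(h) = (11 + h)/((2*h)) = (11 + h)*(1/(2*h)) = (11 + h)/(2*h))
22*((0*(-1))*(-3)) + N(3) = 22*((0*(-1))*(-3)) + (½)*(11 + 3)/3 = 22*(0*(-3)) + (½)*(⅓)*14 = 22*0 + 7/3 = 0 + 7/3 = 7/3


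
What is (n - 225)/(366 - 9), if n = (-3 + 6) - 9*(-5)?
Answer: -59/119 ≈ -0.49580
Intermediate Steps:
n = 48 (n = 3 + 45 = 48)
(n - 225)/(366 - 9) = (48 - 225)/(366 - 9) = -177/357 = -177*1/357 = -59/119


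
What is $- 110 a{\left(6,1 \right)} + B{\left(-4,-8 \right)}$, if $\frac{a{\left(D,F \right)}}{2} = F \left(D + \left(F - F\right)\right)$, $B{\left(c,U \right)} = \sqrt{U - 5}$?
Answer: $-1320 + i \sqrt{13} \approx -1320.0 + 3.6056 i$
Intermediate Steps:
$B{\left(c,U \right)} = \sqrt{-5 + U}$
$a{\left(D,F \right)} = 2 D F$ ($a{\left(D,F \right)} = 2 F \left(D + \left(F - F\right)\right) = 2 F \left(D + 0\right) = 2 F D = 2 D F$)
$- 110 a{\left(6,1 \right)} + B{\left(-4,-8 \right)} = - 110 \cdot 2 \cdot 6 \cdot 1 + \sqrt{-5 - 8} = \left(-110\right) 12 + \sqrt{-13} = -1320 + i \sqrt{13}$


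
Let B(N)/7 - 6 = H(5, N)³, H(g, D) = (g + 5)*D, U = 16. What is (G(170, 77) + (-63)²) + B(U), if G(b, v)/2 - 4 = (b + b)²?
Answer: 28907219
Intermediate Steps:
G(b, v) = 8 + 8*b² (G(b, v) = 8 + 2*(b + b)² = 8 + 2*(2*b)² = 8 + 2*(4*b²) = 8 + 8*b²)
H(g, D) = D*(5 + g) (H(g, D) = (5 + g)*D = D*(5 + g))
B(N) = 42 + 7000*N³ (B(N) = 42 + 7*(N*(5 + 5))³ = 42 + 7*(N*10)³ = 42 + 7*(10*N)³ = 42 + 7*(1000*N³) = 42 + 7000*N³)
(G(170, 77) + (-63)²) + B(U) = ((8 + 8*170²) + (-63)²) + (42 + 7000*16³) = ((8 + 8*28900) + 3969) + (42 + 7000*4096) = ((8 + 231200) + 3969) + (42 + 28672000) = (231208 + 3969) + 28672042 = 235177 + 28672042 = 28907219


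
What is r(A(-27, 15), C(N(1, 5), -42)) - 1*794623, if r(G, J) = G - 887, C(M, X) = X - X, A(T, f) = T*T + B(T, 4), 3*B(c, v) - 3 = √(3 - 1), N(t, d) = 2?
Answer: -794780 + √2/3 ≈ -7.9478e+5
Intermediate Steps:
B(c, v) = 1 + √2/3 (B(c, v) = 1 + √(3 - 1)/3 = 1 + √2/3)
A(T, f) = 1 + T² + √2/3 (A(T, f) = T*T + (1 + √2/3) = T² + (1 + √2/3) = 1 + T² + √2/3)
C(M, X) = 0
r(G, J) = -887 + G
r(A(-27, 15), C(N(1, 5), -42)) - 1*794623 = (-887 + (1 + (-27)² + √2/3)) - 1*794623 = (-887 + (1 + 729 + √2/3)) - 794623 = (-887 + (730 + √2/3)) - 794623 = (-157 + √2/3) - 794623 = -794780 + √2/3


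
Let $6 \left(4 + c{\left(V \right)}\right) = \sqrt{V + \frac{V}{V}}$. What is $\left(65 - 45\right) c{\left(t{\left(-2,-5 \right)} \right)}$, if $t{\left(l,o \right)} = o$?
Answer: $-80 + \frac{20 i}{3} \approx -80.0 + 6.6667 i$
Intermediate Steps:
$c{\left(V \right)} = -4 + \frac{\sqrt{1 + V}}{6}$ ($c{\left(V \right)} = -4 + \frac{\sqrt{V + \frac{V}{V}}}{6} = -4 + \frac{\sqrt{V + 1}}{6} = -4 + \frac{\sqrt{1 + V}}{6}$)
$\left(65 - 45\right) c{\left(t{\left(-2,-5 \right)} \right)} = \left(65 - 45\right) \left(-4 + \frac{\sqrt{1 - 5}}{6}\right) = 20 \left(-4 + \frac{\sqrt{-4}}{6}\right) = 20 \left(-4 + \frac{2 i}{6}\right) = 20 \left(-4 + \frac{i}{3}\right) = -80 + \frac{20 i}{3}$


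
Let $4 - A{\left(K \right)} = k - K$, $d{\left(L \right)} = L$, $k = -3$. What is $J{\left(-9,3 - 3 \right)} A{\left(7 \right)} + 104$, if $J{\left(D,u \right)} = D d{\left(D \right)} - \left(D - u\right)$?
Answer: $1364$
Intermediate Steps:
$A{\left(K \right)} = 7 + K$ ($A{\left(K \right)} = 4 - \left(-3 - K\right) = 4 + \left(3 + K\right) = 7 + K$)
$J{\left(D,u \right)} = u + D^{2} - D$ ($J{\left(D,u \right)} = D D - \left(D - u\right) = D^{2} - \left(D - u\right) = u + D^{2} - D$)
$J{\left(-9,3 - 3 \right)} A{\left(7 \right)} + 104 = \left(\left(3 - 3\right) + \left(-9\right)^{2} - -9\right) \left(7 + 7\right) + 104 = \left(0 + 81 + 9\right) 14 + 104 = 90 \cdot 14 + 104 = 1260 + 104 = 1364$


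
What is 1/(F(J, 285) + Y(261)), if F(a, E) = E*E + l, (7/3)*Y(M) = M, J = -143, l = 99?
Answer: 7/570051 ≈ 1.2280e-5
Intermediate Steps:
Y(M) = 3*M/7
F(a, E) = 99 + E**2 (F(a, E) = E*E + 99 = E**2 + 99 = 99 + E**2)
1/(F(J, 285) + Y(261)) = 1/((99 + 285**2) + (3/7)*261) = 1/((99 + 81225) + 783/7) = 1/(81324 + 783/7) = 1/(570051/7) = 7/570051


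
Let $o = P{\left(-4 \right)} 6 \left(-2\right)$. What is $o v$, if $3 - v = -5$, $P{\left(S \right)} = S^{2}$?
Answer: $-1536$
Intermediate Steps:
$o = -192$ ($o = \left(-4\right)^{2} \cdot 6 \left(-2\right) = 16 \cdot 6 \left(-2\right) = 96 \left(-2\right) = -192$)
$v = 8$ ($v = 3 - -5 = 3 + 5 = 8$)
$o v = \left(-192\right) 8 = -1536$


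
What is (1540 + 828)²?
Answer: 5607424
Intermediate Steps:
(1540 + 828)² = 2368² = 5607424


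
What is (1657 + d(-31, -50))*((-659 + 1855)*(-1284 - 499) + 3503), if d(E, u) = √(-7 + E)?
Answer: -3527695005 - 2128965*I*√38 ≈ -3.5277e+9 - 1.3124e+7*I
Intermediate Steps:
(1657 + d(-31, -50))*((-659 + 1855)*(-1284 - 499) + 3503) = (1657 + √(-7 - 31))*((-659 + 1855)*(-1284 - 499) + 3503) = (1657 + √(-38))*(1196*(-1783) + 3503) = (1657 + I*√38)*(-2132468 + 3503) = (1657 + I*√38)*(-2128965) = -3527695005 - 2128965*I*√38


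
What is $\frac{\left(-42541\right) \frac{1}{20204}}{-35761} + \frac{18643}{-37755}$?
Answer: $- \frac{13468245558437}{27278563037220} \approx -0.49373$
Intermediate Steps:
$\frac{\left(-42541\right) \frac{1}{20204}}{-35761} + \frac{18643}{-37755} = \left(-42541\right) \frac{1}{20204} \left(- \frac{1}{35761}\right) + 18643 \left(- \frac{1}{37755}\right) = \left(- \frac{42541}{20204}\right) \left(- \frac{1}{35761}\right) - \frac{18643}{37755} = \frac{42541}{722515244} - \frac{18643}{37755} = - \frac{13468245558437}{27278563037220}$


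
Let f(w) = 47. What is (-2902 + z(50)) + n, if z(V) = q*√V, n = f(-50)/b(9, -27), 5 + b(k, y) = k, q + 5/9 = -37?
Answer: -11561/4 - 1690*√2/9 ≈ -3155.8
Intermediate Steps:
q = -338/9 (q = -5/9 - 37 = -338/9 ≈ -37.556)
b(k, y) = -5 + k
n = 47/4 (n = 47/(-5 + 9) = 47/4 ≈ 11.750)
z(V) = -338*√V/9
(-2902 + z(50)) + n = (-2902 - 1690*√2/9) + 47/4 = -11561/4 - 1690*√2/9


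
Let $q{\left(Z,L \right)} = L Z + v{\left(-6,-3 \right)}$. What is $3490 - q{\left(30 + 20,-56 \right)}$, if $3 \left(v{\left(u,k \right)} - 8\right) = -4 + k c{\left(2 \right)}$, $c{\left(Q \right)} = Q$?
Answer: $\frac{18856}{3} \approx 6285.3$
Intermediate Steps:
$v{\left(u,k \right)} = \frac{20}{3} + \frac{2 k}{3}$ ($v{\left(u,k \right)} = 8 + \frac{-4 + k 2}{3} = 8 + \frac{-4 + 2 k}{3} = 8 + \left(- \frac{4}{3} + \frac{2 k}{3}\right) = \frac{20}{3} + \frac{2 k}{3}$)
$q{\left(Z,L \right)} = \frac{14}{3} + L Z$ ($q{\left(Z,L \right)} = L Z + \left(\frac{20}{3} + \frac{2}{3} \left(-3\right)\right) = L Z + \left(\frac{20}{3} - 2\right) = L Z + \frac{14}{3} = \frac{14}{3} + L Z$)
$3490 - q{\left(30 + 20,-56 \right)} = 3490 - \left(\frac{14}{3} - 56 \left(30 + 20\right)\right) = 3490 - \left(\frac{14}{3} - 2800\right) = 3490 - - \frac{8386}{3} = 3490 + \frac{8386}{3} = \frac{18856}{3}$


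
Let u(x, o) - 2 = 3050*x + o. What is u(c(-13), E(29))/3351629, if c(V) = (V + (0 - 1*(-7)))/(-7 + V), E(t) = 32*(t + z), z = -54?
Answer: 117/3351629 ≈ 3.4908e-5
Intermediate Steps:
E(t) = -1728 + 32*t (E(t) = 32*(t - 54) = 32*(-54 + t) = -1728 + 32*t)
c(V) = (7 + V)/(-7 + V) (c(V) = (V + (0 + 7))/(-7 + V) = (V + 7)/(-7 + V) = (7 + V)/(-7 + V))
u(x, o) = 2 + o + 3050*x (u(x, o) = 2 + (3050*x + o) = 2 + (o + 3050*x) = 2 + o + 3050*x)
u(c(-13), E(29))/3351629 = (2 + (-1728 + 32*29) + 3050*((7 - 13)/(-7 - 13)))/3351629 = (2 + (-1728 + 928) + 3050*(-6/(-20)))*(1/3351629) = (2 - 800 + 3050*(-1/20*(-6)))*(1/3351629) = (2 - 800 + 3050*(3/10))*(1/3351629) = (2 - 800 + 915)*(1/3351629) = 117*(1/3351629) = 117/3351629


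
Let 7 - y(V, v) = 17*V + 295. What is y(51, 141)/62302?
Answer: -1155/62302 ≈ -0.018539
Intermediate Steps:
y(V, v) = -288 - 17*V (y(V, v) = 7 - (17*V + 295) = 7 - (295 + 17*V) = 7 + (-295 - 17*V) = -288 - 17*V)
y(51, 141)/62302 = (-288 - 17*51)/62302 = (-288 - 867)*(1/62302) = -1155*1/62302 = -1155/62302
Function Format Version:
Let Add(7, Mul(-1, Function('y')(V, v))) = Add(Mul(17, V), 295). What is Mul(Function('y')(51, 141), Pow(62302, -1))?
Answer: Rational(-1155, 62302) ≈ -0.018539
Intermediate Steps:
Function('y')(V, v) = Add(-288, Mul(-17, V)) (Function('y')(V, v) = Add(7, Mul(-1, Add(Mul(17, V), 295))) = Add(7, Mul(-1, Add(295, Mul(17, V)))) = Add(7, Add(-295, Mul(-17, V))) = Add(-288, Mul(-17, V)))
Mul(Function('y')(51, 141), Pow(62302, -1)) = Mul(Add(-288, Mul(-17, 51)), Pow(62302, -1)) = Mul(Add(-288, -867), Rational(1, 62302)) = Mul(-1155, Rational(1, 62302)) = Rational(-1155, 62302)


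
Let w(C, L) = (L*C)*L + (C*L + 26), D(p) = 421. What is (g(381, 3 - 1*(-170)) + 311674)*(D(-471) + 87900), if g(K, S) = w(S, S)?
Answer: 487474158066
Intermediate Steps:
w(C, L) = 26 + C*L + C*L**2 (w(C, L) = (C*L)*L + (26 + C*L) = C*L**2 + (26 + C*L) = 26 + C*L + C*L**2)
g(K, S) = 26 + S**2 + S**3 (g(K, S) = 26 + S*S + S*S**2 = 26 + S**2 + S**3)
(g(381, 3 - 1*(-170)) + 311674)*(D(-471) + 87900) = ((26 + (3 - 1*(-170))**2 + (3 - 1*(-170))**3) + 311674)*(421 + 87900) = ((26 + (3 + 170)**2 + (3 + 170)**3) + 311674)*88321 = ((26 + 173**2 + 173**3) + 311674)*88321 = ((26 + 29929 + 5177717) + 311674)*88321 = (5207672 + 311674)*88321 = 5519346*88321 = 487474158066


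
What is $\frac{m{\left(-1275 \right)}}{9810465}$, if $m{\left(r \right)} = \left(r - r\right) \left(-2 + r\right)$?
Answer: $0$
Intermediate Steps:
$m{\left(r \right)} = 0$ ($m{\left(r \right)} = 0 \left(-2 + r\right) = 0$)
$\frac{m{\left(-1275 \right)}}{9810465} = \frac{0}{9810465} = 0 \cdot \frac{1}{9810465} = 0$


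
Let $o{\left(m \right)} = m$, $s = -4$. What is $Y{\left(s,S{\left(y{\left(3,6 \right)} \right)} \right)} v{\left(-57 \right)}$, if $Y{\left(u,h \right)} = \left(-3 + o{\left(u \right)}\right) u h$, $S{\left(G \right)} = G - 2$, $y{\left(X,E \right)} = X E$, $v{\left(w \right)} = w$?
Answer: $-25536$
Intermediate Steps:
$y{\left(X,E \right)} = E X$
$S{\left(G \right)} = -2 + G$
$Y{\left(u,h \right)} = h u \left(-3 + u\right)$ ($Y{\left(u,h \right)} = \left(-3 + u\right) u h = \left(-3 + u\right) h u = h u \left(-3 + u\right)$)
$Y{\left(s,S{\left(y{\left(3,6 \right)} \right)} \right)} v{\left(-57 \right)} = \left(-2 + 6 \cdot 3\right) \left(-4\right) \left(-3 - 4\right) \left(-57\right) = \left(-2 + 18\right) \left(-4\right) \left(-7\right) \left(-57\right) = 16 \left(-4\right) \left(-7\right) \left(-57\right) = 448 \left(-57\right) = -25536$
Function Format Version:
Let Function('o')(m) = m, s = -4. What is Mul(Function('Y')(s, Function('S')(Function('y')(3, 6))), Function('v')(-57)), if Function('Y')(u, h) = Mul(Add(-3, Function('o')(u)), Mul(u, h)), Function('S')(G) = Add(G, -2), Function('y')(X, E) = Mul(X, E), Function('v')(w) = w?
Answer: -25536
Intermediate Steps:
Function('y')(X, E) = Mul(E, X)
Function('S')(G) = Add(-2, G)
Function('Y')(u, h) = Mul(h, u, Add(-3, u)) (Function('Y')(u, h) = Mul(Add(-3, u), Mul(u, h)) = Mul(Add(-3, u), Mul(h, u)) = Mul(h, u, Add(-3, u)))
Mul(Function('Y')(s, Function('S')(Function('y')(3, 6))), Function('v')(-57)) = Mul(Mul(Add(-2, Mul(6, 3)), -4, Add(-3, -4)), -57) = Mul(Mul(Add(-2, 18), -4, -7), -57) = Mul(Mul(16, -4, -7), -57) = Mul(448, -57) = -25536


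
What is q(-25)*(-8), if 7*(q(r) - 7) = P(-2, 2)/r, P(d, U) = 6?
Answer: -9752/175 ≈ -55.726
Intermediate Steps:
q(r) = 7 + 6/(7*r) (q(r) = 7 + (6/r)/7 = 7 + 6/(7*r))
q(-25)*(-8) = (7 + (6/7)/(-25))*(-8) = (7 + (6/7)*(-1/25))*(-8) = (7 - 6/175)*(-8) = (1219/175)*(-8) = -9752/175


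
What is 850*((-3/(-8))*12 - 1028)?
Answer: -869975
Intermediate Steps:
850*((-3/(-8))*12 - 1028) = 850*(-1/8*(-3)*12 - 1028) = 850*((3/8)*12 - 1028) = 850*(9/2 - 1028) = 850*(-2047/2) = -869975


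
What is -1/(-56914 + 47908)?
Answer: 1/9006 ≈ 0.00011104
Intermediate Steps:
-1/(-56914 + 47908) = -1/(-9006) = -1*(-1/9006) = 1/9006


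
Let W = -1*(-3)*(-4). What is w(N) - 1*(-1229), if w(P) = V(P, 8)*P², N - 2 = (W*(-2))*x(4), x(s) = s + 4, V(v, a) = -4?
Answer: -149315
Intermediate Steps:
W = -12 (W = 3*(-4) = -12)
x(s) = 4 + s
N = 194 (N = 2 + (-12*(-2))*(4 + 4) = 2 + 24*8 = 2 + 192 = 194)
w(P) = -4*P²
w(N) - 1*(-1229) = -4*194² - 1*(-1229) = -4*37636 + 1229 = -150544 + 1229 = -149315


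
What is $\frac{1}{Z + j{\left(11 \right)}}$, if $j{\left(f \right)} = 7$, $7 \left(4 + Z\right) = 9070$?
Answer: $\frac{7}{9091} \approx 0.00076999$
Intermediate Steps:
$Z = \frac{9042}{7}$ ($Z = -4 + \frac{1}{7} \cdot 9070 = -4 + \frac{9070}{7} = \frac{9042}{7} \approx 1291.7$)
$\frac{1}{Z + j{\left(11 \right)}} = \frac{1}{\frac{9042}{7} + 7} = \frac{1}{\frac{9091}{7}} = \frac{7}{9091}$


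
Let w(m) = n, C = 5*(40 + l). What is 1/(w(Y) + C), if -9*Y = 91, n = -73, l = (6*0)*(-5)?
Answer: 1/127 ≈ 0.0078740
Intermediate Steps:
l = 0 (l = 0*(-5) = 0)
C = 200 (C = 5*(40 + 0) = 5*40 = 200)
Y = -91/9 (Y = -1/9*91 = -91/9 ≈ -10.111)
w(m) = -73
1/(w(Y) + C) = 1/(-73 + 200) = 1/127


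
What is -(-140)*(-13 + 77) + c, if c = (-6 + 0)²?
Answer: 8996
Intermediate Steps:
c = 36 (c = (-6)² = 36)
-(-140)*(-13 + 77) + c = -(-140)*(-13 + 77) + 36 = -(-140)*64 + 36 = -140*(-64) + 36 = 8960 + 36 = 8996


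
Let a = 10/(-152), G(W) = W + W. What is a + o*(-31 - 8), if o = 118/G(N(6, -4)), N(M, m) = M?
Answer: -29151/76 ≈ -383.57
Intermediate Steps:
G(W) = 2*W
o = 59/6 (o = 118/((2*6)) = 118/12 = 118*(1/12) = 59/6 ≈ 9.8333)
a = -5/76 (a = 10*(-1/152) = -5/76 ≈ -0.065789)
a + o*(-31 - 8) = -5/76 + 59*(-31 - 8)/6 = -5/76 + (59/6)*(-39) = -5/76 - 767/2 = -29151/76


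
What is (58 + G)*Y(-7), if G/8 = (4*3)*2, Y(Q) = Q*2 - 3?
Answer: -4250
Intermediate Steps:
Y(Q) = -3 + 2*Q (Y(Q) = 2*Q - 3 = -3 + 2*Q)
G = 192 (G = 8*((4*3)*2) = 8*(12*2) = 8*24 = 192)
(58 + G)*Y(-7) = (58 + 192)*(-3 + 2*(-7)) = 250*(-3 - 14) = 250*(-17) = -4250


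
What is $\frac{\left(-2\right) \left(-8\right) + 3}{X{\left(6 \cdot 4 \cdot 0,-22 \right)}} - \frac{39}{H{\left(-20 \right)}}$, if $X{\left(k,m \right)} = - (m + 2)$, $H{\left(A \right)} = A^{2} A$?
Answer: $\frac{7639}{8000} \approx 0.95487$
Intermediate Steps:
$H{\left(A \right)} = A^{3}$
$X{\left(k,m \right)} = -2 - m$ ($X{\left(k,m \right)} = - (2 + m) = -2 - m$)
$\frac{\left(-2\right) \left(-8\right) + 3}{X{\left(6 \cdot 4 \cdot 0,-22 \right)}} - \frac{39}{H{\left(-20 \right)}} = \frac{\left(-2\right) \left(-8\right) + 3}{-2 - -22} - \frac{39}{\left(-20\right)^{3}} = \frac{16 + 3}{-2 + 22} - \frac{39}{-8000} = \frac{19}{20} - - \frac{39}{8000} = 19 \cdot \frac{1}{20} + \frac{39}{8000} = \frac{19}{20} + \frac{39}{8000} = \frac{7639}{8000}$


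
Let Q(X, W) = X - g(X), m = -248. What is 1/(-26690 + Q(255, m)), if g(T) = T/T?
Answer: -1/26436 ≈ -3.7827e-5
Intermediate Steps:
g(T) = 1
Q(X, W) = -1 + X (Q(X, W) = X - 1*1 = X - 1 = -1 + X)
1/(-26690 + Q(255, m)) = 1/(-26690 + (-1 + 255)) = 1/(-26690 + 254) = 1/(-26436) = -1/26436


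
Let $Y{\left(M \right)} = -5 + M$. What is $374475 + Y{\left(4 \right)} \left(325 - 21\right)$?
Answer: $374171$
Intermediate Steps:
$374475 + Y{\left(4 \right)} \left(325 - 21\right) = 374475 + \left(-5 + 4\right) \left(325 - 21\right) = 374475 - 304 = 374171$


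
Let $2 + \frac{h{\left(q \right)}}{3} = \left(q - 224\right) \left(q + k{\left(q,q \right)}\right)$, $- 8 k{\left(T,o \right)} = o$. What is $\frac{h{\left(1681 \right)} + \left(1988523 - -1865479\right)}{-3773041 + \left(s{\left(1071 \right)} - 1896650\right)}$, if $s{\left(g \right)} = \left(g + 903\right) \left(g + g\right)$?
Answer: $- \frac{82265525}{11531064} \approx -7.1343$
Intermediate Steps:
$s{\left(g \right)} = 2 g \left(903 + g\right)$ ($s{\left(g \right)} = \left(903 + g\right) 2 g = 2 g \left(903 + g\right)$)
$k{\left(T,o \right)} = - \frac{o}{8}$
$h{\left(q \right)} = -6 + \frac{21 q \left(-224 + q\right)}{8}$ ($h{\left(q \right)} = -6 + 3 \left(q - 224\right) \left(q - \frac{q}{8}\right) = -6 + 3 \left(-224 + q\right) \frac{7 q}{8} = -6 + 3 \frac{7 q \left(-224 + q\right)}{8} = -6 + \frac{21 q \left(-224 + q\right)}{8}$)
$\frac{h{\left(1681 \right)} + \left(1988523 - -1865479\right)}{-3773041 + \left(s{\left(1071 \right)} - 1896650\right)} = \frac{\left(-6 - 988428 + \frac{21 \cdot 1681^{2}}{8}\right) + \left(1988523 - -1865479\right)}{-3773041 - \left(1896650 - 2142 \left(903 + 1071\right)\right)} = \frac{\left(-6 - 988428 + \frac{21}{8} \cdot 2825761\right) + \left(1988523 + 1865479\right)}{-3773041 - \left(1896650 - 4228308\right)} = \frac{\left(-6 - 988428 + \frac{59340981}{8}\right) + 3854002}{-3773041 + \left(4228308 - 1896650\right)} = \frac{\frac{51433509}{8} + 3854002}{-3773041 + 2331658} = \frac{82265525}{8 \left(-1441383\right)} = \frac{82265525}{8} \left(- \frac{1}{1441383}\right) = - \frac{82265525}{11531064}$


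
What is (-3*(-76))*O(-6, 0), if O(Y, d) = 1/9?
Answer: 76/3 ≈ 25.333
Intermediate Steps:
O(Y, d) = ⅑
(-3*(-76))*O(-6, 0) = -3*(-76)*(⅑) = 228*(⅑) = 76/3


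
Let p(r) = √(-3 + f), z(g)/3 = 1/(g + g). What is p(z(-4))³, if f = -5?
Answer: -16*I*√2 ≈ -22.627*I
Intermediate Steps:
z(g) = 3/(2*g) (z(g) = 3/(g + g) = 3/((2*g)) = 3*(1/(2*g)) = 3/(2*g))
p(r) = 2*I*√2 (p(r) = √(-3 - 5) = √(-8) = 2*I*√2)
p(z(-4))³ = (2*I*√2)³ = -16*I*√2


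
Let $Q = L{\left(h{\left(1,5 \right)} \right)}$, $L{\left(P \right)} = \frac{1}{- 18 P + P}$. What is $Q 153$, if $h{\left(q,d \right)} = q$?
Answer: $-9$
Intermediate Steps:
$L{\left(P \right)} = - \frac{1}{17 P}$ ($L{\left(P \right)} = \frac{1}{\left(-17\right) P} = - \frac{1}{17 P}$)
$Q = - \frac{1}{17}$ ($Q = - \frac{1}{17 \cdot 1} = \left(- \frac{1}{17}\right) 1 = - \frac{1}{17} \approx -0.058824$)
$Q 153 = \left(- \frac{1}{17}\right) 153 = -9$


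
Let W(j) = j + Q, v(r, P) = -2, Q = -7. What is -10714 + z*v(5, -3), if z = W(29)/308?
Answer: -74999/7 ≈ -10714.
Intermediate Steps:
W(j) = -7 + j (W(j) = j - 7 = -7 + j)
z = 1/14 (z = (-7 + 29)/308 = 22*(1/308) = 1/14 ≈ 0.071429)
-10714 + z*v(5, -3) = -10714 + (1/14)*(-2) = -10714 - ⅐ = -74999/7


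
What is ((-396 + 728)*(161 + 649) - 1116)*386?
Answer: 103372344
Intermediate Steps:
((-396 + 728)*(161 + 649) - 1116)*386 = (332*810 - 1116)*386 = (268920 - 1116)*386 = 267804*386 = 103372344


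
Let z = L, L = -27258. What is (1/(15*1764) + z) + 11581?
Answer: -414813419/26460 ≈ -15677.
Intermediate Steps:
z = -27258
(1/(15*1764) + z) + 11581 = (1/(15*1764) - 27258) + 11581 = (1/26460 - 27258) + 11581 = -721246679/26460 + 11581 = -414813419/26460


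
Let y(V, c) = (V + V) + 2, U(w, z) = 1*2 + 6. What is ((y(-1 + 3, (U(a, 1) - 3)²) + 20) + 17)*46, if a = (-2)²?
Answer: 1978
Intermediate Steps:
a = 4
U(w, z) = 8 (U(w, z) = 2 + 6 = 8)
y(V, c) = 2 + 2*V (y(V, c) = 2*V + 2 = 2 + 2*V)
((y(-1 + 3, (U(a, 1) - 3)²) + 20) + 17)*46 = (((2 + 2*(-1 + 3)) + 20) + 17)*46 = (((2 + 2*2) + 20) + 17)*46 = (((2 + 4) + 20) + 17)*46 = ((6 + 20) + 17)*46 = (26 + 17)*46 = 43*46 = 1978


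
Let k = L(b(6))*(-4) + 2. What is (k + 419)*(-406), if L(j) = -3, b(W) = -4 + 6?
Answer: -175798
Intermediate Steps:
b(W) = 2
k = 14 (k = -3*(-4) + 2 = 12 + 2 = 14)
(k + 419)*(-406) = (14 + 419)*(-406) = 433*(-406) = -175798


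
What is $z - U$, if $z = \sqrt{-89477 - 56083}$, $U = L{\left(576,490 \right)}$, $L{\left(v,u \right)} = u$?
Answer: $-490 + 2 i \sqrt{36390} \approx -490.0 + 381.52 i$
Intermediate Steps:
$U = 490$
$z = 2 i \sqrt{36390}$ ($z = \sqrt{-145560} = 2 i \sqrt{36390} \approx 381.52 i$)
$z - U = 2 i \sqrt{36390} - 490 = -490 + 2 i \sqrt{36390}$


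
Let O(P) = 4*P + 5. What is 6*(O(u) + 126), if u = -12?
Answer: 498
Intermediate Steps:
O(P) = 5 + 4*P
6*(O(u) + 126) = 6*((5 + 4*(-12)) + 126) = 6*((5 - 48) + 126) = 6*(-43 + 126) = 6*83 = 498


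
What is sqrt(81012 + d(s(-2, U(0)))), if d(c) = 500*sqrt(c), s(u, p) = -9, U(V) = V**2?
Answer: 2*sqrt(20253 + 375*I) ≈ 284.64 + 2.6349*I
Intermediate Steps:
sqrt(81012 + d(s(-2, U(0)))) = sqrt(81012 + 500*sqrt(-9)) = sqrt(81012 + 500*(3*I)) = sqrt(81012 + 1500*I)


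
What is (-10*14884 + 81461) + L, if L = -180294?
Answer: -247673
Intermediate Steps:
(-10*14884 + 81461) + L = (-10*14884 + 81461) - 180294 = (-148840 + 81461) - 180294 = -67379 - 180294 = -247673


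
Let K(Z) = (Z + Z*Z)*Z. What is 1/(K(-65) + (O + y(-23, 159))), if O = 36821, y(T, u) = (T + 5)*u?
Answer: -1/236441 ≈ -4.2294e-6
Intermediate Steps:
y(T, u) = u*(5 + T) (y(T, u) = (5 + T)*u = u*(5 + T))
K(Z) = Z*(Z + Z²) (K(Z) = (Z + Z²)*Z = Z*(Z + Z²))
1/(K(-65) + (O + y(-23, 159))) = 1/((-65)²*(1 - 65) + (36821 + 159*(5 - 23))) = 1/(4225*(-64) + (36821 + 159*(-18))) = 1/(-270400 + (36821 - 2862)) = 1/(-270400 + 33959) = 1/(-236441) = -1/236441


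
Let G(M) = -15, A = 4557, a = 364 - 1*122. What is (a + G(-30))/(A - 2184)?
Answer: 227/2373 ≈ 0.095659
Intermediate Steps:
a = 242 (a = 364 - 122 = 242)
(a + G(-30))/(A - 2184) = (242 - 15)/(4557 - 2184) = 227/2373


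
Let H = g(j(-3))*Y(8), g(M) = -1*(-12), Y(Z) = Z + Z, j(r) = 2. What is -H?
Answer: -192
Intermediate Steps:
Y(Z) = 2*Z
g(M) = 12
H = 192 (H = 12*(2*8) = 12*16 = 192)
-H = -1*192 = -192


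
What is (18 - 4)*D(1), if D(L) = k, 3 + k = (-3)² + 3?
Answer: 126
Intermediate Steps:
k = 9 (k = -3 + ((-3)² + 3) = -3 + (9 + 3) = -3 + 12 = 9)
D(L) = 9
(18 - 4)*D(1) = (18 - 4)*9 = 14*9 = 126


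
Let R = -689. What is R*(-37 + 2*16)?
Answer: 3445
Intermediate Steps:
R*(-37 + 2*16) = -689*(-37 + 2*16) = -689*(-37 + 32) = -689*(-5) = 3445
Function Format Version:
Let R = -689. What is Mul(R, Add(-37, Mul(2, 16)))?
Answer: 3445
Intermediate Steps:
Mul(R, Add(-37, Mul(2, 16))) = Mul(-689, Add(-37, Mul(2, 16))) = Mul(-689, Add(-37, 32)) = Mul(-689, -5) = 3445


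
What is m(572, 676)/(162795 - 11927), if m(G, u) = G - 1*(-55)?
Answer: 627/150868 ≈ 0.0041559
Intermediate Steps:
m(G, u) = 55 + G (m(G, u) = G + 55 = 55 + G)
m(572, 676)/(162795 - 11927) = (55 + 572)/(162795 - 11927) = 627/150868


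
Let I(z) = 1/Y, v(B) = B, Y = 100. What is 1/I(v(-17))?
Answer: 100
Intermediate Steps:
I(z) = 1/100
1/I(v(-17)) = 1/(1/100) = 100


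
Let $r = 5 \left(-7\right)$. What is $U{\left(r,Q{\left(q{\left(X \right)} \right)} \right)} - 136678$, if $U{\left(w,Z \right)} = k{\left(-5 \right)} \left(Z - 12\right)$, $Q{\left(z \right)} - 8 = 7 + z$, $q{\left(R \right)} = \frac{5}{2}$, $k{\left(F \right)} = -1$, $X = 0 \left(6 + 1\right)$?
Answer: $- \frac{273367}{2} \approx -1.3668 \cdot 10^{5}$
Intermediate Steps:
$X = 0$ ($X = 0 \cdot 7 = 0$)
$q{\left(R \right)} = \frac{5}{2}$ ($q{\left(R \right)} = 5 \cdot \frac{1}{2} = \frac{5}{2}$)
$Q{\left(z \right)} = 15 + z$ ($Q{\left(z \right)} = 8 + \left(7 + z\right) = 15 + z$)
$r = -35$
$U{\left(w,Z \right)} = 12 - Z$ ($U{\left(w,Z \right)} = - (Z - 12) = - (-12 + Z) = 12 - Z$)
$U{\left(r,Q{\left(q{\left(X \right)} \right)} \right)} - 136678 = \left(12 - \left(15 + \frac{5}{2}\right)\right) - 136678 = \left(12 - \frac{35}{2}\right) - 136678 = - \frac{11}{2} - 136678 = - \frac{273367}{2}$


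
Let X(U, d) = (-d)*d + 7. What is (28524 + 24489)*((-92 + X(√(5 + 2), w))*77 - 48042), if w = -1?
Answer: -2897902632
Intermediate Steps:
X(U, d) = 7 - d² (X(U, d) = -d² + 7 = 7 - d²)
(28524 + 24489)*((-92 + X(√(5 + 2), w))*77 - 48042) = (28524 + 24489)*((-92 + (7 - 1*(-1)²))*77 - 48042) = 53013*((-92 + (7 - 1*1))*77 - 48042) = 53013*((-92 + (7 - 1))*77 - 48042) = 53013*((-92 + 6)*77 - 48042) = 53013*(-86*77 - 48042) = 53013*(-6622 - 48042) = 53013*(-54664) = -2897902632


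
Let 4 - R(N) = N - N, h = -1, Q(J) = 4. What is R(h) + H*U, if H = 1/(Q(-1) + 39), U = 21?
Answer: 193/43 ≈ 4.4884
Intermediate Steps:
R(N) = 4 (R(N) = 4 - (N - N) = 4 - 1*0 = 4 + 0 = 4)
H = 1/43 (H = 1/(4 + 39) = 1/43 ≈ 0.023256)
R(h) + H*U = 4 + (1/43)*21 = 4 + 21/43 = 193/43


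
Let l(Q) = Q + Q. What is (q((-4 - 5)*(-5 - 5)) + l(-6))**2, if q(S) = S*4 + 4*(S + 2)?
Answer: 512656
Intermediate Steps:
l(Q) = 2*Q
q(S) = 8 + 8*S (q(S) = 4*S + 4*(2 + S) = 4*S + (8 + 4*S) = 8 + 8*S)
(q((-4 - 5)*(-5 - 5)) + l(-6))**2 = ((8 + 8*((-4 - 5)*(-5 - 5))) + 2*(-6))**2 = ((8 + 8*(-9*(-10))) - 12)**2 = ((8 + 8*90) - 12)**2 = ((8 + 720) - 12)**2 = (728 - 12)**2 = 716**2 = 512656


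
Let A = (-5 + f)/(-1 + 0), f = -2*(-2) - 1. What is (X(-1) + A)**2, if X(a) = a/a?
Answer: 9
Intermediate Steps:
X(a) = 1
f = 3 (f = 4 - 1 = 3)
A = 2 (A = (-5 + 3)/(-1 + 0) = -2/(-1) = -2*(-1) = 2)
(X(-1) + A)**2 = (1 + 2)**2 = 3**2 = 9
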